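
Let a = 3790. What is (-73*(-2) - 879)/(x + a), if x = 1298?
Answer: -733/5088 ≈ -0.14406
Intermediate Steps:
(-73*(-2) - 879)/(x + a) = (-73*(-2) - 879)/(1298 + 3790) = (146 - 879)/5088 = -733*1/5088 = -733/5088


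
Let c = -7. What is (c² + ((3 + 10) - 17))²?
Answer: 2025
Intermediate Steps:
(c² + ((3 + 10) - 17))² = ((-7)² + ((3 + 10) - 17))² = (49 + (13 - 17))² = (49 - 4)² = 45² = 2025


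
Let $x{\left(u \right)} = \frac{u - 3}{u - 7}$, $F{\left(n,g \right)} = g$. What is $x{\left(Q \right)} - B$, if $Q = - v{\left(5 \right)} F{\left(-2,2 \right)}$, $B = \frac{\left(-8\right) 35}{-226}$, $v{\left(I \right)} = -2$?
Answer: $- \frac{533}{339} \approx -1.5723$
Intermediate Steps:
$B = \frac{140}{113}$ ($B = \left(-280\right) \left(- \frac{1}{226}\right) = \frac{140}{113} \approx 1.2389$)
$Q = 4$ ($Q = \left(-1\right) \left(-2\right) 2 = 2 \cdot 2 = 4$)
$x{\left(u \right)} = \frac{-3 + u}{-7 + u}$
$x{\left(Q \right)} - B = \frac{-3 + 4}{-7 + 4} - \frac{140}{113} = \frac{1}{-3} \cdot 1 - \frac{140}{113} = \left(- \frac{1}{3}\right) 1 - \frac{140}{113} = - \frac{1}{3} - \frac{140}{113} = - \frac{533}{339}$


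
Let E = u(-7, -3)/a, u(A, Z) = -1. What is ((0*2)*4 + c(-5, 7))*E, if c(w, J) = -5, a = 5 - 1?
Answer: 5/4 ≈ 1.2500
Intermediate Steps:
a = 4
E = -¼ (E = -1/4 = -1*¼ = -¼ ≈ -0.25000)
((0*2)*4 + c(-5, 7))*E = ((0*2)*4 - 5)*(-¼) = (0*4 - 5)*(-¼) = (0 - 5)*(-¼) = -5*(-¼) = 5/4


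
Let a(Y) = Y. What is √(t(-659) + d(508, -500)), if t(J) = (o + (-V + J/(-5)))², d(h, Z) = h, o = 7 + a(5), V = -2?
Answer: √544141/5 ≈ 147.53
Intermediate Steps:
o = 12 (o = 7 + 5 = 12)
t(J) = (14 - J/5)² (t(J) = (12 + (-1*(-2) + J/(-5)))² = (12 + (2 + J*(-⅕)))² = (12 + (2 - J/5))² = (14 - J/5)²)
√(t(-659) + d(508, -500)) = √((70 - 1*(-659))²/25 + 508) = √((70 + 659)²/25 + 508) = √((1/25)*729² + 508) = √((1/25)*531441 + 508) = √(531441/25 + 508) = √(544141/25) = √544141/5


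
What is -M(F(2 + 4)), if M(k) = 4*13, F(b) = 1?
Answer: -52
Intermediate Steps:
M(k) = 52
-M(F(2 + 4)) = -1*52 = -52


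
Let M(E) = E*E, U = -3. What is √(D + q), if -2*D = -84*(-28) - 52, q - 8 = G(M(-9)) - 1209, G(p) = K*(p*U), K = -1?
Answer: 2*I*√527 ≈ 45.913*I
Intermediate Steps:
M(E) = E²
G(p) = 3*p (G(p) = -p*(-3) = -(-3)*p = 3*p)
q = -958 (q = 8 + (3*(-9)² - 1209) = 8 + (3*81 - 1209) = 8 + (243 - 1209) = 8 - 966 = -958)
D = -1150 (D = -(-84*(-28) - 52)/2 = -(2352 - 52)/2 = -½*2300 = -1150)
√(D + q) = √(-1150 - 958) = √(-2108) = 2*I*√527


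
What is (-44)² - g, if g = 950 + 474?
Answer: 512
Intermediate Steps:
g = 1424
(-44)² - g = (-44)² - 1*1424 = 1936 - 1424 = 512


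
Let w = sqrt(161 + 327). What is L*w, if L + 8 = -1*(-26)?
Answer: 36*sqrt(122) ≈ 397.63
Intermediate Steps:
w = 2*sqrt(122) (w = sqrt(488) = 2*sqrt(122) ≈ 22.091)
L = 18 (L = -8 - 1*(-26) = -8 + 26 = 18)
L*w = 18*(2*sqrt(122)) = 36*sqrt(122)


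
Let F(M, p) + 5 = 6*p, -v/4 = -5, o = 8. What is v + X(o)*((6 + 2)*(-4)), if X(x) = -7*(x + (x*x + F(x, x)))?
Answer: 25780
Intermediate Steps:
v = 20 (v = -4*(-5) = 20)
F(M, p) = -5 + 6*p
X(x) = 35 - 49*x - 7*x² (X(x) = -7*(x + (x*x + (-5 + 6*x))) = -7*(x + (x² + (-5 + 6*x))) = -7*(x + (-5 + x² + 6*x)) = -7*(-5 + x² + 7*x) = 35 - 49*x - 7*x²)
v + X(o)*((6 + 2)*(-4)) = 20 + (35 - 49*8 - 7*8²)*((6 + 2)*(-4)) = 20 + (35 - 392 - 7*64)*(8*(-4)) = 20 + (35 - 392 - 448)*(-32) = 20 - 805*(-32) = 20 + 25760 = 25780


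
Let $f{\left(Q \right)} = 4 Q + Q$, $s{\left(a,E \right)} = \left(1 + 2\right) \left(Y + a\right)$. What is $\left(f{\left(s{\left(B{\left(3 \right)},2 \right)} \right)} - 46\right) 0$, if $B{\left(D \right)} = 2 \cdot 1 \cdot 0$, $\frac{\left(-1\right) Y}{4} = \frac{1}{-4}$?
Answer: $0$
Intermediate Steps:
$Y = 1$ ($Y = - \frac{4}{-4} = \left(-4\right) \left(- \frac{1}{4}\right) = 1$)
$B{\left(D \right)} = 0$ ($B{\left(D \right)} = 2 \cdot 0 = 0$)
$s{\left(a,E \right)} = 3 + 3 a$ ($s{\left(a,E \right)} = \left(1 + 2\right) \left(1 + a\right) = 3 \left(1 + a\right) = 3 + 3 a$)
$f{\left(Q \right)} = 5 Q$
$\left(f{\left(s{\left(B{\left(3 \right)},2 \right)} \right)} - 46\right) 0 = \left(5 \left(3 + 3 \cdot 0\right) - 46\right) 0 = \left(5 \left(3 + 0\right) - 46\right) 0 = \left(5 \cdot 3 - 46\right) 0 = \left(15 - 46\right) 0 = \left(-31\right) 0 = 0$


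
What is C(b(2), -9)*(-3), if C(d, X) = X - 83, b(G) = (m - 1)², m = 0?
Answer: 276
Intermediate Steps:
b(G) = 1 (b(G) = (0 - 1)² = (-1)² = 1)
C(d, X) = -83 + X
C(b(2), -9)*(-3) = (-83 - 9)*(-3) = -92*(-3) = 276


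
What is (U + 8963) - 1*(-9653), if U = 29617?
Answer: 48233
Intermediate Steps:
(U + 8963) - 1*(-9653) = (29617 + 8963) - 1*(-9653) = 38580 + 9653 = 48233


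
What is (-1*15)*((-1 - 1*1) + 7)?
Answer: -75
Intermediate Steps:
(-1*15)*((-1 - 1*1) + 7) = -15*((-1 - 1) + 7) = -15*(-2 + 7) = -15*5 = -75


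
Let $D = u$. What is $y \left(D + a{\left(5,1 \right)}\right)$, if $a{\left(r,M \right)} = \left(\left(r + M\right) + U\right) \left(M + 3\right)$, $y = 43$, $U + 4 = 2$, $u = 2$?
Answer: $774$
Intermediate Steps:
$U = -2$ ($U = -4 + 2 = -2$)
$D = 2$
$a{\left(r,M \right)} = \left(3 + M\right) \left(-2 + M + r\right)$ ($a{\left(r,M \right)} = \left(\left(r + M\right) - 2\right) \left(M + 3\right) = \left(\left(M + r\right) - 2\right) \left(3 + M\right) = \left(-2 + M + r\right) \left(3 + M\right) = \left(3 + M\right) \left(-2 + M + r\right)$)
$y \left(D + a{\left(5,1 \right)}\right) = 43 \left(2 + \left(-6 + 1 + 1^{2} + 3 \cdot 5 + 1 \cdot 5\right)\right) = 43 \left(2 + \left(-6 + 1 + 1 + 15 + 5\right)\right) = 43 \left(2 + 16\right) = 43 \cdot 18 = 774$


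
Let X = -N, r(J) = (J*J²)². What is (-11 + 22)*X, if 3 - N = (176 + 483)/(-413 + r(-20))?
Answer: -2111979122/63999587 ≈ -33.000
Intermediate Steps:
r(J) = J⁶ (r(J) = (J³)² = J⁶)
N = 191998102/63999587 (N = 3 - (176 + 483)/(-413 + (-20)⁶) = 3 - 659/(-413 + 64000000) = 3 - 659/63999587 = 191998102/63999587 ≈ 3.0000)
X = -191998102/63999587 (X = -1*191998102/63999587 = -191998102/63999587 ≈ -3.0000)
(-11 + 22)*X = (-11 + 22)*(-191998102/63999587) = 11*(-191998102/63999587) = -2111979122/63999587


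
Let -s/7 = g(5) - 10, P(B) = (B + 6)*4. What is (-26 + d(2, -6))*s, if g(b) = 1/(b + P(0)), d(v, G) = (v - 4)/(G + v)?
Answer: -103173/58 ≈ -1778.8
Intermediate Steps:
P(B) = 24 + 4*B (P(B) = (6 + B)*4 = 24 + 4*B)
d(v, G) = (-4 + v)/(G + v)
g(b) = 1/(24 + b) (g(b) = 1/(b + (24 + 4*0)) = 1/(b + (24 + 0)) = 1/(b + 24) = 1/(24 + b))
s = 2023/29 (s = -7*(1/(24 + 5) - 10) = -7*(1/29 - 10) = -7*(-289/29) = 2023/29 ≈ 69.759)
(-26 + d(2, -6))*s = (-26 + (-4 + 2)/(-6 + 2))*(2023/29) = (-26 - 2/(-4))*(2023/29) = (-26 - ¼*(-2))*(2023/29) = (-26 + ½)*(2023/29) = -51/2*2023/29 = -103173/58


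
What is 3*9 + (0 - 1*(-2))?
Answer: 29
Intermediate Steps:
3*9 + (0 - 1*(-2)) = 27 + (0 + 2) = 27 + 2 = 29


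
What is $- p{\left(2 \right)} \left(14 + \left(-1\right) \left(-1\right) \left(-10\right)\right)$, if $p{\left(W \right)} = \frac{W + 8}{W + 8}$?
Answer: $-4$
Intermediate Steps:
$p{\left(W \right)} = 1$ ($p{\left(W \right)} = \frac{8 + W}{8 + W} = 1$)
$- p{\left(2 \right)} \left(14 + \left(-1\right) \left(-1\right) \left(-10\right)\right) = \left(-1\right) 1 \left(14 + \left(-1\right) \left(-1\right) \left(-10\right)\right) = - (14 + 1 \left(-10\right)) = - (14 - 10) = \left(-1\right) 4 = -4$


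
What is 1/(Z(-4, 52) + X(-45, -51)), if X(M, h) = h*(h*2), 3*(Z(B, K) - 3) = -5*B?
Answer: 3/15635 ≈ 0.00019188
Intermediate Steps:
Z(B, K) = 3 - 5*B/3 (Z(B, K) = 3 + (-5*B)/3 = 3 - 5*B/3)
X(M, h) = 2*h² (X(M, h) = h*(2*h) = 2*h²)
1/(Z(-4, 52) + X(-45, -51)) = 1/((3 - 5/3*(-4)) + 2*(-51)²) = 1/((3 + 20/3) + 2*2601) = 1/(29/3 + 5202) = 1/(15635/3) = 3/15635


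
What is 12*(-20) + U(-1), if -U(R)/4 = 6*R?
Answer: -216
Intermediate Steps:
U(R) = -24*R
12*(-20) + U(-1) = 12*(-20) - 24*(-1) = -240 + 24 = -216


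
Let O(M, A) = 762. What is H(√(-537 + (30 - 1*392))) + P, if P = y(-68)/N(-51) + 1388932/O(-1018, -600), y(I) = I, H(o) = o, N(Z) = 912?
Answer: 17592419/9652 + I*√899 ≈ 1822.7 + 29.983*I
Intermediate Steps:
P = 17592419/9652 (P = -68/912 + 1388932/762 = -68*1/912 + 1388932*(1/762) = -17/228 + 694466/381 = 17592419/9652 ≈ 1822.7)
H(√(-537 + (30 - 1*392))) + P = √(-537 + (30 - 1*392)) + 17592419/9652 = √(-537 + (30 - 392)) + 17592419/9652 = √(-537 - 362) + 17592419/9652 = √(-899) + 17592419/9652 = I*√899 + 17592419/9652 = 17592419/9652 + I*√899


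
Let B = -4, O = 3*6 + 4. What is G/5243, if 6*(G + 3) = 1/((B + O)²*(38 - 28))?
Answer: -58319/101923920 ≈ -0.00057218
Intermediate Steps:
O = 22 (O = 18 + 4 = 22)
G = -58319/19440 (G = -3 + 1/(6*(((-4 + 22)²*(38 - 28)))) = -3 + 1/(6*((18²*10))) = -3 + 1/(6*((324*10))) = -3 + (⅙)/3240 = -3 + (⅙)*(1/3240) = -3 + 1/19440 = -58319/19440 ≈ -2.9999)
G/5243 = -58319/19440/5243 = -58319/19440*1/5243 = -58319/101923920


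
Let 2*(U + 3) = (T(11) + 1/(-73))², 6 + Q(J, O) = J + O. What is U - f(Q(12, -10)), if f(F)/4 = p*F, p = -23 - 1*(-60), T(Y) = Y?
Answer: 3460383/5329 ≈ 649.35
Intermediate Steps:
Q(J, O) = -6 + J + O (Q(J, O) = -6 + (J + O) = -6 + J + O)
p = 37 (p = -23 + 60 = 37)
f(F) = 148*F (f(F) = 4*(37*F) = 148*F)
U = 305615/5329 (U = -3 + (11 + 1/(-73))²/2 = -3 + (11 - 1/73)²/2 = -3 + (802/73)²/2 = -3 + (½)*(643204/5329) = -3 + 321602/5329 = 305615/5329 ≈ 57.349)
U - f(Q(12, -10)) = 305615/5329 - 148*(-6 + 12 - 10) = 305615/5329 - 148*(-4) = 305615/5329 - 1*(-592) = 305615/5329 + 592 = 3460383/5329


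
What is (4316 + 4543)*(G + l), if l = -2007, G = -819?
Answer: -25035534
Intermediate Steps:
(4316 + 4543)*(G + l) = (4316 + 4543)*(-819 - 2007) = 8859*(-2826) = -25035534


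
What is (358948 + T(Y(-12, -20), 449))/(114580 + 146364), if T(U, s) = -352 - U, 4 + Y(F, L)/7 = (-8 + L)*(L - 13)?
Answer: 88039/65236 ≈ 1.3495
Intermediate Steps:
Y(F, L) = -28 + 7*(-13 + L)*(-8 + L) (Y(F, L) = -28 + 7*((-8 + L)*(L - 13)) = -28 + 7*((-8 + L)*(-13 + L)) = -28 + 7*((-13 + L)*(-8 + L)) = -28 + 7*(-13 + L)*(-8 + L))
(358948 + T(Y(-12, -20), 449))/(114580 + 146364) = (358948 + (-352 - (700 - 147*(-20) + 7*(-20)**2)))/(114580 + 146364) = (358948 + (-352 - (700 + 2940 + 7*400)))/260944 = (358948 + (-352 - (700 + 2940 + 2800)))*(1/260944) = (358948 + (-352 - 1*6440))*(1/260944) = (358948 + (-352 - 6440))*(1/260944) = (358948 - 6792)*(1/260944) = 352156*(1/260944) = 88039/65236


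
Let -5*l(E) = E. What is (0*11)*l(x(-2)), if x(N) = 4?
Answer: 0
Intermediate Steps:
l(E) = -E/5
(0*11)*l(x(-2)) = (0*11)*(-⅕*4) = 0*(-⅘) = 0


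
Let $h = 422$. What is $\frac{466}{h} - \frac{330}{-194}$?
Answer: $\frac{57416}{20467} \approx 2.8053$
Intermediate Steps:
$\frac{466}{h} - \frac{330}{-194} = \frac{466}{422} - \frac{330}{-194} = 466 \cdot \frac{1}{422} - - \frac{165}{97} = \frac{233}{211} + \frac{165}{97} = \frac{57416}{20467}$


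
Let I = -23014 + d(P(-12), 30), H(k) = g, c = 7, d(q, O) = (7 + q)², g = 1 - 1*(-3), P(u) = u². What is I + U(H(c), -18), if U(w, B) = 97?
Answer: -116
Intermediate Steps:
g = 4 (g = 1 + 3 = 4)
H(k) = 4
I = -213 (I = -23014 + (7 + (-12)²)² = -23014 + (7 + 144)² = -23014 + 151² = -23014 + 22801 = -213)
I + U(H(c), -18) = -213 + 97 = -116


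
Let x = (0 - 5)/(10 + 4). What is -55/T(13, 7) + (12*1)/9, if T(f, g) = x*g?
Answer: 70/3 ≈ 23.333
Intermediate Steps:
x = -5/14 ≈ -0.35714
T(f, g) = -5*g/14
-55/T(13, 7) + (12*1)/9 = -55/((-5/14*7)) + (12*1)/9 = -55/(-5/2) + 12*(⅑) = -55*(-⅖) + 4/3 = 22 + 4/3 = 70/3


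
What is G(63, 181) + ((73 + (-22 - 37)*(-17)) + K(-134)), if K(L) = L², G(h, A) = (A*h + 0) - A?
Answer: 30254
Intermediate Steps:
G(h, A) = -A + A*h (G(h, A) = A*h - A = -A + A*h)
G(63, 181) + ((73 + (-22 - 37)*(-17)) + K(-134)) = 181*(-1 + 63) + ((73 + (-22 - 37)*(-17)) + (-134)²) = 181*62 + ((73 - 59*(-17)) + 17956) = 11222 + ((73 + 1003) + 17956) = 11222 + (1076 + 17956) = 11222 + 19032 = 30254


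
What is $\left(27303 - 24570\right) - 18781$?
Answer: $-16048$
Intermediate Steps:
$\left(27303 - 24570\right) - 18781 = 2733 - 18781 = -16048$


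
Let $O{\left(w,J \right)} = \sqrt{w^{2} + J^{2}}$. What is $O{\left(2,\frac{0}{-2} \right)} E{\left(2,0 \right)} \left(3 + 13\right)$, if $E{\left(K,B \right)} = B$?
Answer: $0$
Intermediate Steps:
$O{\left(w,J \right)} = \sqrt{J^{2} + w^{2}}$
$O{\left(2,\frac{0}{-2} \right)} E{\left(2,0 \right)} \left(3 + 13\right) = \sqrt{\left(\frac{0}{-2}\right)^{2} + 2^{2}} \cdot 0 \left(3 + 13\right) = \sqrt{\left(0 \left(- \frac{1}{2}\right)\right)^{2} + 4} \cdot 0 \cdot 16 = \sqrt{0^{2} + 4} \cdot 0 = \sqrt{0 + 4} \cdot 0 = \sqrt{4} \cdot 0 = 2 \cdot 0 = 0$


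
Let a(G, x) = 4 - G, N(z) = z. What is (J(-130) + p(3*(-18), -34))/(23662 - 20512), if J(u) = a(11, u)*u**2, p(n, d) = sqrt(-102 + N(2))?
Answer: -338/9 + I/315 ≈ -37.556 + 0.0031746*I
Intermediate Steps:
p(n, d) = 10*I (p(n, d) = sqrt(-102 + 2) = sqrt(-100) = 10*I)
J(u) = -7*u**2 (J(u) = (4 - 1*11)*u**2 = (4 - 11)*u**2 = -7*u**2)
(J(-130) + p(3*(-18), -34))/(23662 - 20512) = (-7*(-130)**2 + 10*I)/(23662 - 20512) = (-7*16900 + 10*I)/3150 = (-118300 + 10*I)*(1/3150) = -338/9 + I/315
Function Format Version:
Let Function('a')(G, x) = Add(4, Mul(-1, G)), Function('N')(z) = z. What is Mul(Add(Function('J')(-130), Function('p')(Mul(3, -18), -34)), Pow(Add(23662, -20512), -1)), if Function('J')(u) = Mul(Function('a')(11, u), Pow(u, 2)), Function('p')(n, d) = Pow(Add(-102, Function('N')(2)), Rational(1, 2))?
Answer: Add(Rational(-338, 9), Mul(Rational(1, 315), I)) ≈ Add(-37.556, Mul(0.0031746, I))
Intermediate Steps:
Function('p')(n, d) = Mul(10, I) (Function('p')(n, d) = Pow(Add(-102, 2), Rational(1, 2)) = Pow(-100, Rational(1, 2)) = Mul(10, I))
Function('J')(u) = Mul(-7, Pow(u, 2)) (Function('J')(u) = Mul(Add(4, Mul(-1, 11)), Pow(u, 2)) = Mul(Add(4, -11), Pow(u, 2)) = Mul(-7, Pow(u, 2)))
Mul(Add(Function('J')(-130), Function('p')(Mul(3, -18), -34)), Pow(Add(23662, -20512), -1)) = Mul(Add(Mul(-7, Pow(-130, 2)), Mul(10, I)), Pow(Add(23662, -20512), -1)) = Mul(Add(Mul(-7, 16900), Mul(10, I)), Pow(3150, -1)) = Mul(Add(-118300, Mul(10, I)), Rational(1, 3150)) = Add(Rational(-338, 9), Mul(Rational(1, 315), I))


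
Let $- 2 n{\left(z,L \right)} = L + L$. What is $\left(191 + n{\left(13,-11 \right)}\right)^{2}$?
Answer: $40804$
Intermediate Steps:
$n{\left(z,L \right)} = - L$ ($n{\left(z,L \right)} = - \frac{L + L}{2} = - \frac{2 L}{2} = - L$)
$\left(191 + n{\left(13,-11 \right)}\right)^{2} = \left(191 - -11\right)^{2} = \left(191 + 11\right)^{2} = 202^{2} = 40804$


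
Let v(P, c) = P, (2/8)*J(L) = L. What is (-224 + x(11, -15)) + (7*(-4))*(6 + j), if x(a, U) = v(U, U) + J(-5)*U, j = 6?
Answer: -275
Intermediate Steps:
J(L) = 4*L
x(a, U) = -19*U (x(a, U) = U + (4*(-5))*U = U - 20*U = -19*U)
(-224 + x(11, -15)) + (7*(-4))*(6 + j) = (-224 - 19*(-15)) + (7*(-4))*(6 + 6) = (-224 + 285) - 28*12 = 61 - 336 = -275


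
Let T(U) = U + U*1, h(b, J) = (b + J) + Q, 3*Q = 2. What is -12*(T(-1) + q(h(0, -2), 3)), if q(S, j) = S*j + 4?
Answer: 24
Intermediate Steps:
Q = 2/3 (Q = (1/3)*2 = 2/3 ≈ 0.66667)
h(b, J) = 2/3 + J + b (h(b, J) = (b + J) + 2/3 = (J + b) + 2/3 = 2/3 + J + b)
q(S, j) = 4 + S*j
T(U) = 2*U (T(U) = U + U = 2*U)
-12*(T(-1) + q(h(0, -2), 3)) = -12*(2*(-1) + (4 + (2/3 - 2 + 0)*3)) = -12*(-2 + (4 - 4/3*3)) = -12*(-2 + (4 - 4)) = -12*(-2 + 0) = -12*(-2) = 24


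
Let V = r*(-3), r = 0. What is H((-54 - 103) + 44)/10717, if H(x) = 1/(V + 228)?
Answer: 1/2443476 ≈ 4.0925e-7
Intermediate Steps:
V = 0 (V = 0*(-3) = 0)
H(x) = 1/228 (H(x) = 1/(0 + 228) = 1/228)
H((-54 - 103) + 44)/10717 = (1/228)/10717 = (1/228)*(1/10717) = 1/2443476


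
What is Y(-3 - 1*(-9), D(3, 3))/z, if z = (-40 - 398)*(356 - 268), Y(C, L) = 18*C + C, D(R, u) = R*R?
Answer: -19/6424 ≈ -0.0029577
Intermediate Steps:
D(R, u) = R²
Y(C, L) = 19*C
z = -38544 (z = -438*88 = -38544)
Y(-3 - 1*(-9), D(3, 3))/z = (19*(-3 - 1*(-9)))/(-38544) = (19*(-3 + 9))*(-1/38544) = (19*6)*(-1/38544) = 114*(-1/38544) = -19/6424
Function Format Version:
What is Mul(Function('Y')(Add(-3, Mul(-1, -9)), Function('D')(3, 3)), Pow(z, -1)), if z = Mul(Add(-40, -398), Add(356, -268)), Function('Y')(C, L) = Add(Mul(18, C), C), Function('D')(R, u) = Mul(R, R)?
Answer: Rational(-19, 6424) ≈ -0.0029577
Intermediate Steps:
Function('D')(R, u) = Pow(R, 2)
Function('Y')(C, L) = Mul(19, C)
z = -38544 (z = Mul(-438, 88) = -38544)
Mul(Function('Y')(Add(-3, Mul(-1, -9)), Function('D')(3, 3)), Pow(z, -1)) = Mul(Mul(19, Add(-3, Mul(-1, -9))), Pow(-38544, -1)) = Mul(Mul(19, Add(-3, 9)), Rational(-1, 38544)) = Mul(Mul(19, 6), Rational(-1, 38544)) = Mul(114, Rational(-1, 38544)) = Rational(-19, 6424)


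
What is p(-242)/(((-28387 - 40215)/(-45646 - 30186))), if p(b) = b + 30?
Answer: -8038192/34301 ≈ -234.34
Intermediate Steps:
p(b) = 30 + b
p(-242)/(((-28387 - 40215)/(-45646 - 30186))) = (30 - 242)/(((-28387 - 40215)/(-45646 - 30186))) = -212/((-68602/(-75832))) = -212/((-68602*(-1/75832))) = -212/34301/37916 = -212*37916/34301 = -8038192/34301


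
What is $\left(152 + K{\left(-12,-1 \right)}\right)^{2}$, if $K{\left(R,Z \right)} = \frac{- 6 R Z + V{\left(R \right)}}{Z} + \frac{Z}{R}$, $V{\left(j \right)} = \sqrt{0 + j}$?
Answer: $\frac{7228993}{144} - \frac{2689 i \sqrt{3}}{3} \approx 50201.0 - 1552.5 i$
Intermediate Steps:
$V{\left(j \right)} = \sqrt{j}$
$K{\left(R,Z \right)} = \frac{Z}{R} + \frac{\sqrt{R} - 6 R Z}{Z}$ ($K{\left(R,Z \right)} = \frac{- 6 R Z + \sqrt{R}}{Z} + \frac{Z}{R} = \frac{\sqrt{R} - 6 R Z}{Z} + \frac{Z}{R} = \frac{Z}{R} + \frac{\sqrt{R} - 6 R Z}{Z}$)
$\left(152 + K{\left(-12,-1 \right)}\right)^{2} = \left(152 - \left(- \frac{865}{12} - \frac{\sqrt{-12}}{-1}\right)\right)^{2} = \left(152 + \left(72 - - \frac{1}{12} + 2 i \sqrt{3} \left(-1\right)\right)\right)^{2} = \left(152 + \left(72 + \frac{1}{12} - 2 i \sqrt{3}\right)\right)^{2} = \left(152 + \left(\frac{865}{12} - 2 i \sqrt{3}\right)\right)^{2} = \left(\frac{2689}{12} - 2 i \sqrt{3}\right)^{2}$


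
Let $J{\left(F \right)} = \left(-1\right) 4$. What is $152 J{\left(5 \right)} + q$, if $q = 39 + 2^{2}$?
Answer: $-565$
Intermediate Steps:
$q = 43$ ($q = 39 + 4 = 43$)
$J{\left(F \right)} = -4$
$152 J{\left(5 \right)} + q = 152 \left(-4\right) + 43 = -608 + 43 = -565$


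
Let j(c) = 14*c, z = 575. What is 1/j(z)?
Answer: 1/8050 ≈ 0.00012422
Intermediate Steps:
1/j(z) = 1/(14*575) = 1/8050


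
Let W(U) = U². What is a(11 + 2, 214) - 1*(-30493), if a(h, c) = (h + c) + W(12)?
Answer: 30864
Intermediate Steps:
a(h, c) = 144 + c + h (a(h, c) = (h + c) + 12² = (c + h) + 144 = 144 + c + h)
a(11 + 2, 214) - 1*(-30493) = (144 + 214 + (11 + 2)) - 1*(-30493) = (144 + 214 + 13) + 30493 = 371 + 30493 = 30864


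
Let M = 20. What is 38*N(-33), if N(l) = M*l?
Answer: -25080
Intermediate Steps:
N(l) = 20*l
38*N(-33) = 38*(20*(-33)) = 38*(-660) = -25080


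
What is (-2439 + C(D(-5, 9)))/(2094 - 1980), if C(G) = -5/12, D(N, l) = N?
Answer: -29273/1368 ≈ -21.398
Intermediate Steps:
C(G) = -5/12 (C(G) = -5*1/12 = -5/12)
(-2439 + C(D(-5, 9)))/(2094 - 1980) = (-2439 - 5/12)/(2094 - 1980) = -29273/12/114 = -29273/12*1/114 = -29273/1368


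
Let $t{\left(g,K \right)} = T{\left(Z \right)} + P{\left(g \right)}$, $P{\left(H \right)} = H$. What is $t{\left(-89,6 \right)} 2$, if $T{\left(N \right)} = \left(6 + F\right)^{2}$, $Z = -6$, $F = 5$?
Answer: $64$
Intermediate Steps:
$T{\left(N \right)} = 121$ ($T{\left(N \right)} = \left(6 + 5\right)^{2} = 11^{2} = 121$)
$t{\left(g,K \right)} = 121 + g$
$t{\left(-89,6 \right)} 2 = \left(121 - 89\right) 2 = 32 \cdot 2 = 64$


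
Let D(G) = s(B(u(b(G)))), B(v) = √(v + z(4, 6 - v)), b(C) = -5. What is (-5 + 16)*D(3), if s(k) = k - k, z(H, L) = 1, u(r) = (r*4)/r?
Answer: 0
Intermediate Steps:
u(r) = 4 (u(r) = (4*r)/r = 4)
B(v) = √(1 + v) (B(v) = √(v + 1) = √(1 + v))
s(k) = 0
D(G) = 0
(-5 + 16)*D(3) = (-5 + 16)*0 = 11*0 = 0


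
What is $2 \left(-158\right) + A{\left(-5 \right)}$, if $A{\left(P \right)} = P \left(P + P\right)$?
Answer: $-266$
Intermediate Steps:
$A{\left(P \right)} = 2 P^{2}$ ($A{\left(P \right)} = P 2 P = 2 P^{2}$)
$2 \left(-158\right) + A{\left(-5 \right)} = 2 \left(-158\right) + 2 \left(-5\right)^{2} = -316 + 2 \cdot 25 = -316 + 50 = -266$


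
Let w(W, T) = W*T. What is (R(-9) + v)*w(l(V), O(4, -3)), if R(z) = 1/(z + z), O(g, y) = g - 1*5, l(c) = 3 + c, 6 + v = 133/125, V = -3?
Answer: 0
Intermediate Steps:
v = -617/125 (v = -6 + 133/125 = -617/125 ≈ -4.9360)
O(g, y) = -5 + g (O(g, y) = g - 5 = -5 + g)
w(W, T) = T*W
R(z) = 1/(2*z)
(R(-9) + v)*w(l(V), O(4, -3)) = ((½)/(-9) - 617/125)*((-5 + 4)*(3 - 3)) = ((½)*(-⅑) - 617/125)*(-1*0) = (-1/18 - 617/125)*0 = -11231/2250*0 = 0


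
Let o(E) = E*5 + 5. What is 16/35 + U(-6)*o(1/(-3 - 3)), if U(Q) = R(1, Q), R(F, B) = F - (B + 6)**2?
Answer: 971/210 ≈ 4.6238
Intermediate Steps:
R(F, B) = F - (6 + B)**2
U(Q) = 1 - (6 + Q)**2
o(E) = 5 + 5*E (o(E) = 5*E + 5 = 5 + 5*E)
16/35 + U(-6)*o(1/(-3 - 3)) = 16/35 + (1 - (6 - 6)**2)*(5 + 5/(-3 - 3)) = 16*(1/35) + (1 - 1*0**2)*(5 + 5/(-6)) = 16/35 + (1 - 1*0)*(5 + 5*(-1/6)) = 16/35 + (1 + 0)*(5 - 5/6) = 16/35 + 1*(25/6) = 16/35 + 25/6 = 971/210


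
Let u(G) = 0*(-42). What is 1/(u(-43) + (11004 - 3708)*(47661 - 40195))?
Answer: 1/54471936 ≈ 1.8358e-8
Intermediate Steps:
u(G) = 0
1/(u(-43) + (11004 - 3708)*(47661 - 40195)) = 1/(0 + (11004 - 3708)*(47661 - 40195)) = 1/(0 + 7296*7466) = 1/(0 + 54471936) = 1/54471936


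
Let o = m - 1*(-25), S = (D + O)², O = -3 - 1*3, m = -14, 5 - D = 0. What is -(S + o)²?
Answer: -144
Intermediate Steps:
D = 5 (D = 5 - 1*0 = 5 + 0 = 5)
O = -6 (O = -3 - 3 = -6)
S = 1 (S = (5 - 6)² = (-1)² = 1)
o = 11 (o = -14 - 1*(-25) = -14 + 25 = 11)
-(S + o)² = -(1 + 11)² = -1*12² = -1*144 = -144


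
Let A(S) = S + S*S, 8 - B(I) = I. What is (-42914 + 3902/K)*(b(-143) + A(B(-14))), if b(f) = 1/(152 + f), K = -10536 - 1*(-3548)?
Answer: -682992492185/31446 ≈ -2.1720e+7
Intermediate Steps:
B(I) = 8 - I
K = -6988 (K = -10536 + 3548 = -6988)
A(S) = S + S²
(-42914 + 3902/K)*(b(-143) + A(B(-14))) = (-42914 + 3902/(-6988))*(1/(152 - 143) + (8 - 1*(-14))*(1 + (8 - 1*(-14)))) = (-42914 + 3902*(-1/6988))*(1/9 + (8 + 14)*(1 + (8 + 14))) = (-42914 - 1951/3494)*(⅑ + 22*(1 + 22)) = -149943467*(⅑ + 22*23)/3494 = -149943467*(⅑ + 506)/3494 = -149943467/3494*4555/9 = -682992492185/31446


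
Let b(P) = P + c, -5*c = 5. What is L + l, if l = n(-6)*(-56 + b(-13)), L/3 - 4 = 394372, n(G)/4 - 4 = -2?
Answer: 1182568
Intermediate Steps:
c = -1 (c = -⅕*5 = -1)
n(G) = 8 (n(G) = 16 + 4*(-2) = 16 - 8 = 8)
b(P) = -1 + P (b(P) = P - 1 = -1 + P)
L = 1183128 (L = 12 + 3*394372 = 12 + 1183116 = 1183128)
l = -560 (l = 8*(-56 + (-1 - 13)) = 8*(-56 - 14) = 8*(-70) = -560)
L + l = 1183128 - 560 = 1182568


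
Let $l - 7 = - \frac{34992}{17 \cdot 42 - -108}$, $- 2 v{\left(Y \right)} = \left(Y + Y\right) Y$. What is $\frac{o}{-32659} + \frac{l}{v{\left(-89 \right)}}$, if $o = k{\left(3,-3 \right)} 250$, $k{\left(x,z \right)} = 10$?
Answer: $- \frac{2553795193}{35440795643} \approx -0.072058$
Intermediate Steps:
$v{\left(Y \right)} = - Y^{2}$ ($v{\left(Y \right)} = - \frac{\left(Y + Y\right) Y}{2} = - \frac{2 Y Y}{2} = - \frac{2 Y^{2}}{2} = - Y^{2}$)
$o = 2500$ ($o = 10 \cdot 250 = 2500$)
$l = - \frac{4873}{137}$ ($l = 7 - \frac{34992}{17 \cdot 42 - -108} = 7 - \frac{34992}{714 + 108} = 7 - \frac{34992}{822} = 7 - \frac{5832}{137} = - \frac{4873}{137} \approx -35.569$)
$\frac{o}{-32659} + \frac{l}{v{\left(-89 \right)}} = \frac{2500}{-32659} - \frac{4873}{137 \left(- \left(-89\right)^{2}\right)} = 2500 \left(- \frac{1}{32659}\right) - \frac{4873}{137 \left(\left(-1\right) 7921\right)} = - \frac{2500}{32659} - \frac{4873}{137 \left(-7921\right)} = - \frac{2500}{32659} - - \frac{4873}{1085177} = - \frac{2500}{32659} + \frac{4873}{1085177} = - \frac{2553795193}{35440795643}$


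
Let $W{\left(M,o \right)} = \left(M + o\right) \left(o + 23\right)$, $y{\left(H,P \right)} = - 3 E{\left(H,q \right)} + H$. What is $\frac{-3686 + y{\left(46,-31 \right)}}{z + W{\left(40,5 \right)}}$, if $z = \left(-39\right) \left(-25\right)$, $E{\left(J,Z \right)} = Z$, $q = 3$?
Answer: $- \frac{3649}{2235} \approx -1.6327$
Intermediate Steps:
$y{\left(H,P \right)} = -9 + H$ ($y{\left(H,P \right)} = \left(-3\right) 3 + H = -9 + H$)
$W{\left(M,o \right)} = \left(23 + o\right) \left(M + o\right)$ ($W{\left(M,o \right)} = \left(M + o\right) \left(23 + o\right) = \left(23 + o\right) \left(M + o\right)$)
$z = 975$
$\frac{-3686 + y{\left(46,-31 \right)}}{z + W{\left(40,5 \right)}} = \frac{-3686 + \left(-9 + 46\right)}{975 + \left(5^{2} + 23 \cdot 40 + 23 \cdot 5 + 40 \cdot 5\right)} = \frac{-3686 + 37}{975 + \left(25 + 920 + 115 + 200\right)} = - \frac{3649}{975 + 1260} = - \frac{3649}{2235}$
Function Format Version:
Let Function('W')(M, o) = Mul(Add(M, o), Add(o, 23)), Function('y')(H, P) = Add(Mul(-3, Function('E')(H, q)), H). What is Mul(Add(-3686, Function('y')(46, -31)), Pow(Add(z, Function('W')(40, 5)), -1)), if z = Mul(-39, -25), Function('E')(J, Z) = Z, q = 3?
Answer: Rational(-3649, 2235) ≈ -1.6327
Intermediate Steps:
Function('y')(H, P) = Add(-9, H) (Function('y')(H, P) = Add(Mul(-3, 3), H) = Add(-9, H))
Function('W')(M, o) = Mul(Add(23, o), Add(M, o)) (Function('W')(M, o) = Mul(Add(M, o), Add(23, o)) = Mul(Add(23, o), Add(M, o)))
z = 975
Mul(Add(-3686, Function('y')(46, -31)), Pow(Add(z, Function('W')(40, 5)), -1)) = Mul(Add(-3686, Add(-9, 46)), Pow(Add(975, Add(Pow(5, 2), Mul(23, 40), Mul(23, 5), Mul(40, 5))), -1)) = Mul(Add(-3686, 37), Pow(Add(975, Add(25, 920, 115, 200)), -1)) = Mul(-3649, Pow(Add(975, 1260), -1)) = Mul(-3649, Pow(2235, -1)) = Mul(-3649, Rational(1, 2235)) = Rational(-3649, 2235)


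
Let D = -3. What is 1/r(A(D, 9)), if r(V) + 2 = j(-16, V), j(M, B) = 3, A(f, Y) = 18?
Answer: 1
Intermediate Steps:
r(V) = 1 (r(V) = -2 + 3 = 1)
1/r(A(D, 9)) = 1/1 = 1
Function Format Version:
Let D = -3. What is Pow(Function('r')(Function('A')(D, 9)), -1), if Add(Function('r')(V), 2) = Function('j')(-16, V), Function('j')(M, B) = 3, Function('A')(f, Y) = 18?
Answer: 1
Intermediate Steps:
Function('r')(V) = 1 (Function('r')(V) = Add(-2, 3) = 1)
Pow(Function('r')(Function('A')(D, 9)), -1) = Pow(1, -1) = 1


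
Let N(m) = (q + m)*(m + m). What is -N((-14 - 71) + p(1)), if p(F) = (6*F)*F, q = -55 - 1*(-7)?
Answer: -20066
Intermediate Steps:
q = -48 (q = -55 + 7 = -48)
p(F) = 6*F²
N(m) = 2*m*(-48 + m) (N(m) = (-48 + m)*(m + m) = (-48 + m)*(2*m) = 2*m*(-48 + m))
-N((-14 - 71) + p(1)) = -2*((-14 - 71) + 6*1²)*(-48 + ((-14 - 71) + 6*1²)) = -2*(-85 + 6*1)*(-48 + (-85 + 6*1)) = -2*(-85 + 6)*(-48 + (-85 + 6)) = -2*(-79)*(-48 - 79) = -2*(-79)*(-127) = -1*20066 = -20066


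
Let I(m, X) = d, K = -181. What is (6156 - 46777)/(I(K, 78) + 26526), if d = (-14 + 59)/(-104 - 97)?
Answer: -2721607/1777227 ≈ -1.5314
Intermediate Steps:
d = -15/67 (d = 45/(-201) = 45*(-1/201) = -15/67 ≈ -0.22388)
I(m, X) = -15/67
(6156 - 46777)/(I(K, 78) + 26526) = (6156 - 46777)/(-15/67 + 26526) = -40621/1777227/67 = -40621*67/1777227 = -2721607/1777227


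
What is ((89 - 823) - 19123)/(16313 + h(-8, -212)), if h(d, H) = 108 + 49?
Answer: -6619/5490 ≈ -1.2056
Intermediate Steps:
h(d, H) = 157
((89 - 823) - 19123)/(16313 + h(-8, -212)) = ((89 - 823) - 19123)/(16313 + 157) = (-734 - 19123)/16470 = -19857*1/16470 = -6619/5490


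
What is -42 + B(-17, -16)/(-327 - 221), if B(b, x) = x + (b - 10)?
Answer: -22973/548 ≈ -41.922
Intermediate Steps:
B(b, x) = -10 + b + x (B(b, x) = x + (-10 + b) = -10 + b + x)
-42 + B(-17, -16)/(-327 - 221) = -42 + (-10 - 17 - 16)/(-327 - 221) = -42 - 43/(-548) = -42 - 1/548*(-43) = -42 + 43/548 = -22973/548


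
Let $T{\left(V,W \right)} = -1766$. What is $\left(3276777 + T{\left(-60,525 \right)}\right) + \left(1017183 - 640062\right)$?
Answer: $3652132$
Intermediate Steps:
$\left(3276777 + T{\left(-60,525 \right)}\right) + \left(1017183 - 640062\right) = \left(3276777 - 1766\right) + \left(1017183 - 640062\right) = 3275011 + \left(1017183 - 640062\right) = 3275011 + 377121 = 3652132$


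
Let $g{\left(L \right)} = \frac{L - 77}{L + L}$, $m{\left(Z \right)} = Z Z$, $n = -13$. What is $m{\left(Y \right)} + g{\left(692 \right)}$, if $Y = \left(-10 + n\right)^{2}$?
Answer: $\frac{387300559}{1384} \approx 2.7984 \cdot 10^{5}$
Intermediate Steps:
$Y = 529$ ($Y = \left(-10 - 13\right)^{2} = \left(-23\right)^{2} = 529$)
$m{\left(Z \right)} = Z^{2}$
$g{\left(L \right)} = \frac{-77 + L}{2 L}$
$m{\left(Y \right)} + g{\left(692 \right)} = 529^{2} + \frac{-77 + 692}{2 \cdot 692} = 279841 + \frac{1}{2} \cdot \frac{1}{692} \cdot 615 = 279841 + \frac{615}{1384} = \frac{387300559}{1384}$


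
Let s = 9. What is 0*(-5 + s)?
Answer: 0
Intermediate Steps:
0*(-5 + s) = 0*(-5 + 9) = 0*4 = 0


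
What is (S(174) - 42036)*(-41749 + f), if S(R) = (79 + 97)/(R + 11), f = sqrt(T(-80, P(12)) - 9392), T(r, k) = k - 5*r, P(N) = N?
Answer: 324660430516/185 - 15552968*I*sqrt(2245)/185 ≈ 1.7549e+9 - 3.9834e+6*I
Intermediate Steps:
f = 2*I*sqrt(2245) (f = sqrt((12 - 5*(-80)) - 9392) = sqrt((12 + 400) - 9392) = sqrt(412 - 9392) = sqrt(-8980) = 2*I*sqrt(2245) ≈ 94.763*I)
S(R) = 176/(11 + R)
(S(174) - 42036)*(-41749 + f) = (176/(11 + 174) - 42036)*(-41749 + 2*I*sqrt(2245)) = (176/185 - 42036)*(-41749 + 2*I*sqrt(2245)) = -7776484*(-41749 + 2*I*sqrt(2245))/185 = 324660430516/185 - 15552968*I*sqrt(2245)/185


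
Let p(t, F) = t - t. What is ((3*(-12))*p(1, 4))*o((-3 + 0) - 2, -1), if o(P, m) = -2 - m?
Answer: 0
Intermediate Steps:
p(t, F) = 0
((3*(-12))*p(1, 4))*o((-3 + 0) - 2, -1) = ((3*(-12))*0)*(-2 - 1*(-1)) = (-36*0)*(-2 + 1) = 0*(-1) = 0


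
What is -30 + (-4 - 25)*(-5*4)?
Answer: 550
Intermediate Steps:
-30 + (-4 - 25)*(-5*4) = -30 - 29*(-20) = -30 + 580 = 550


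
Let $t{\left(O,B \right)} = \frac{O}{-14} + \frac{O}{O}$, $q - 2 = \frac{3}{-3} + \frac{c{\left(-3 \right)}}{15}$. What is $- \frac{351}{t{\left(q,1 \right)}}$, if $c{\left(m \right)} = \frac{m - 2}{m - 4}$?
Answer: $- \frac{51597}{136} \approx -379.39$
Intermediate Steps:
$c{\left(m \right)} = \frac{-2 + m}{-4 + m}$
$q = \frac{22}{21}$ ($q = 2 + \left(\frac{3}{-3} + \frac{\frac{1}{-4 - 3} \left(-2 - 3\right)}{15}\right) = 2 + \left(3 \left(- \frac{1}{3}\right) + \frac{1}{-7} \left(-5\right) \frac{1}{15}\right) = 2 - \left(1 - \left(- \frac{1}{7}\right) \left(-5\right) \frac{1}{15}\right) = 2 + \left(-1 + \frac{5}{7} \cdot \frac{1}{15}\right) = 2 + \left(-1 + \frac{1}{21}\right) = 2 - \frac{20}{21} = \frac{22}{21} \approx 1.0476$)
$t{\left(O,B \right)} = 1 - \frac{O}{14}$ ($t{\left(O,B \right)} = O \left(- \frac{1}{14}\right) + 1 = - \frac{O}{14} + 1 = 1 - \frac{O}{14}$)
$- \frac{351}{t{\left(q,1 \right)}} = - \frac{351}{1 - \frac{11}{147}} = - \frac{351}{\frac{136}{147}} = \left(-351\right) \frac{147}{136} = - \frac{51597}{136}$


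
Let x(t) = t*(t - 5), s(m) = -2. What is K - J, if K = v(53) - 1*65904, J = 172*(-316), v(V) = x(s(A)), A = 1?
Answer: -11538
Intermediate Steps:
x(t) = t*(-5 + t)
v(V) = 14 (v(V) = -2*(-5 - 2) = -2*(-7) = 14)
J = -54352
K = -65890 (K = 14 - 1*65904 = 14 - 65904 = -65890)
K - J = -65890 - 1*(-54352) = -65890 + 54352 = -11538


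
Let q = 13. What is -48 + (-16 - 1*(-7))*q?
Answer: -165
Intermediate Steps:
-48 + (-16 - 1*(-7))*q = -48 + (-16 - 1*(-7))*13 = -48 + (-16 + 7)*13 = -48 - 9*13 = -48 - 117 = -165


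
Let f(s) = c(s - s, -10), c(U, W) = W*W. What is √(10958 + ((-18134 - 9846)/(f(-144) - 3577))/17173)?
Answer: √39069066624346388058/59710521 ≈ 104.68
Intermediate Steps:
c(U, W) = W²
f(s) = 100 (f(s) = (-10)² = 100)
√(10958 + ((-18134 - 9846)/(f(-144) - 3577))/17173) = √(10958 + ((-18134 - 9846)/(100 - 3577))/17173) = √(10958 - 27980/(-3477)*(1/17173)) = √(10958 - 27980*(-1/3477)*(1/17173)) = √(10958 + (27980/3477)*(1/17173)) = √(10958 + 27980/59710521) = √(654307917098/59710521) = √39069066624346388058/59710521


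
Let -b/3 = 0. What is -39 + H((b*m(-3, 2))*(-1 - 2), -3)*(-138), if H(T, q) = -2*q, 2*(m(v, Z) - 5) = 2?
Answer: -867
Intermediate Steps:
b = 0 (b = -3*0 = 0)
m(v, Z) = 6 (m(v, Z) = 5 + (1/2)*2 = 5 + 1 = 6)
-39 + H((b*m(-3, 2))*(-1 - 2), -3)*(-138) = -39 - 2*(-3)*(-138) = -39 + 6*(-138) = -39 - 828 = -867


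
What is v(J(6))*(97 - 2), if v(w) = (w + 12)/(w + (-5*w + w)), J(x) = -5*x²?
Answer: -266/9 ≈ -29.556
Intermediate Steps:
v(w) = -(12 + w)/(3*w) (v(w) = (12 + w)/(w - 4*w) = (12 + w)/((-3*w)) = (12 + w)*(-1/(3*w)) = -(12 + w)/(3*w))
v(J(6))*(97 - 2) = ((-12 - (-5)*6²)/(3*((-5*6²))))*(97 - 2) = ((-12 - (-5)*36)/(3*((-5*36))))*95 = ((⅓)*(-12 - 1*(-180))/(-180))*95 = ((⅓)*(-1/180)*(-12 + 180))*95 = ((⅓)*(-1/180)*168)*95 = -14/45*95 = -266/9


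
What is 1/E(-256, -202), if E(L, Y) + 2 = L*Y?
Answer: 1/51710 ≈ 1.9339e-5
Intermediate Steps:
E(L, Y) = -2 + L*Y
1/E(-256, -202) = 1/(-2 - 256*(-202)) = 1/(-2 + 51712) = 1/51710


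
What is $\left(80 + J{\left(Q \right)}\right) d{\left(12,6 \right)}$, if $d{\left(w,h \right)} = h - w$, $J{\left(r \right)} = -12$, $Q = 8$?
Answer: $-408$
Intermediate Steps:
$\left(80 + J{\left(Q \right)}\right) d{\left(12,6 \right)} = \left(80 - 12\right) \left(6 - 12\right) = 68 \left(6 - 12\right) = 68 \left(-6\right) = -408$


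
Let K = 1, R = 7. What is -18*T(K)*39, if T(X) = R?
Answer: -4914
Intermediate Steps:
T(X) = 7
-18*T(K)*39 = -18*7*39 = -126*39 = -4914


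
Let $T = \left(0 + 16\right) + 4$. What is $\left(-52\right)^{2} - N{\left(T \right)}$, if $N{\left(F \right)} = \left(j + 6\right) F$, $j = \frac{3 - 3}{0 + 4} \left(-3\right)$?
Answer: $2584$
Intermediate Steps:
$T = 20$ ($T = 16 + 4 = 20$)
$j = 0$ ($j = \frac{0}{4} \left(-3\right) = 0 \cdot \frac{1}{4} \left(-3\right) = 0 \left(-3\right) = 0$)
$N{\left(F \right)} = 6 F$ ($N{\left(F \right)} = \left(0 + 6\right) F = 6 F$)
$\left(-52\right)^{2} - N{\left(T \right)} = \left(-52\right)^{2} - 6 \cdot 20 = 2704 - 120 = 2584$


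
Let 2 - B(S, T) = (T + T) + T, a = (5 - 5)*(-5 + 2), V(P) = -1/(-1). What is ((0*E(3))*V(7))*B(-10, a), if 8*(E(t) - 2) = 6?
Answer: 0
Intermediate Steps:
V(P) = 1 (V(P) = -1*(-1) = 1)
E(t) = 11/4 (E(t) = 2 + (⅛)*6 = 2 + ¾ = 11/4)
a = 0 (a = 0*(-3) = 0)
B(S, T) = 2 - 3*T (B(S, T) = 2 - ((T + T) + T) = 2 - (2*T + T) = 2 - 3*T)
((0*E(3))*V(7))*B(-10, a) = ((0*(11/4))*1)*(2 - 3*0) = (0*1)*(2 + 0) = 0*2 = 0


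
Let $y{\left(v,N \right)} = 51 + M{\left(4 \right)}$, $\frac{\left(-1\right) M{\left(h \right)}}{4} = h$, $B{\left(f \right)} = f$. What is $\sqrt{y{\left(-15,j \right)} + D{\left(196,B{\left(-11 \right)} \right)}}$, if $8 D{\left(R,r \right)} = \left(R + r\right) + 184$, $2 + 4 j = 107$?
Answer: $\frac{\sqrt{1298}}{4} \approx 9.0069$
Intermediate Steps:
$j = \frac{105}{4}$ ($j = - \frac{1}{2} + \frac{1}{4} \cdot 107 = - \frac{1}{2} + \frac{107}{4} = \frac{105}{4} \approx 26.25$)
$M{\left(h \right)} = - 4 h$
$y{\left(v,N \right)} = 35$ ($y{\left(v,N \right)} = 51 - 16 = 35$)
$D{\left(R,r \right)} = 23 + \frac{R}{8} + \frac{r}{8}$ ($D{\left(R,r \right)} = \frac{\left(R + r\right) + 184}{8} = \frac{184 + R + r}{8} = 23 + \frac{R}{8} + \frac{r}{8}$)
$\sqrt{y{\left(-15,j \right)} + D{\left(196,B{\left(-11 \right)} \right)}} = \sqrt{35 + \left(23 + \frac{1}{8} \cdot 196 + \frac{1}{8} \left(-11\right)\right)} = \sqrt{35 + \left(23 + \frac{49}{2} - \frac{11}{8}\right)} = \sqrt{35 + \frac{369}{8}} = \sqrt{\frac{649}{8}} = \frac{\sqrt{1298}}{4}$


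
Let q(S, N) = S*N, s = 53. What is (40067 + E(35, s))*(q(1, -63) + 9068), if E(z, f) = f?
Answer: 361280600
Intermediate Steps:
q(S, N) = N*S
(40067 + E(35, s))*(q(1, -63) + 9068) = (40067 + 53)*(-63*1 + 9068) = 40120*(-63 + 9068) = 40120*9005 = 361280600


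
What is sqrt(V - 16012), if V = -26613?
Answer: 5*I*sqrt(1705) ≈ 206.46*I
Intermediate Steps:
sqrt(V - 16012) = sqrt(-26613 - 16012) = sqrt(-42625) = 5*I*sqrt(1705)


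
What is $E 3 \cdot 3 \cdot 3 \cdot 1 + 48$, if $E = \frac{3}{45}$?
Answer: $\frac{249}{5} \approx 49.8$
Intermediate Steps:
$E = \frac{1}{15}$ ($E = 3 \cdot \frac{1}{45} = \frac{1}{15} \approx 0.066667$)
$E 3 \cdot 3 \cdot 3 \cdot 1 + 48 = \frac{3 \cdot 3 \cdot 3 \cdot 1}{15} + 48 = \frac{3 \cdot 9 \cdot 1}{15} + 48 = \frac{3 \cdot 9}{15} + 48 = \frac{1}{15} \cdot 27 + 48 = \frac{9}{5} + 48 = \frac{249}{5}$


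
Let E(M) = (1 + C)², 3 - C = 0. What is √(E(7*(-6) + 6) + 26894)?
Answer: 3*√2990 ≈ 164.04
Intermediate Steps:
C = 3 (C = 3 - 1*0 = 3 + 0 = 3)
E(M) = 16 (E(M) = (1 + 3)² = 4² = 16)
√(E(7*(-6) + 6) + 26894) = √(16 + 26894) = √26910 = 3*√2990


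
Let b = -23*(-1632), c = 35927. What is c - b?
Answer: -1609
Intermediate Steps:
b = 37536
c - b = 35927 - 1*37536 = 35927 - 37536 = -1609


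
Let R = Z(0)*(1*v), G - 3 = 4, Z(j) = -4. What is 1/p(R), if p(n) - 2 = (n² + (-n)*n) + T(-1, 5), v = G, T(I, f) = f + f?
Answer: 1/12 ≈ 0.083333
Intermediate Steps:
T(I, f) = 2*f
G = 7 (G = 3 + 4 = 7)
v = 7
R = -28 (R = -4*7 = -28)
p(n) = 12 (p(n) = 2 + ((n² + (-n)*n) + 2*5) = 2 + ((n² - n²) + 10) = 2 + (0 + 10) = 2 + 10 = 12)
1/p(R) = 1/12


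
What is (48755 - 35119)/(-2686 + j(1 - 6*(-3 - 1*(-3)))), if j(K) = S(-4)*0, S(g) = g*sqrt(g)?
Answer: -6818/1343 ≈ -5.0767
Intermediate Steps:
S(g) = g**(3/2)
j(K) = 0 (j(K) = (-4)**(3/2)*0 = -8*I*0 = 0)
(48755 - 35119)/(-2686 + j(1 - 6*(-3 - 1*(-3)))) = (48755 - 35119)/(-2686 + 0) = 13636/(-2686) = 13636*(-1/2686) = -6818/1343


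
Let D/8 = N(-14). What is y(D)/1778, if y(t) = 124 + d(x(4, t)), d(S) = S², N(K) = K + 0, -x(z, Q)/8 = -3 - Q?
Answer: 54322/127 ≈ 427.73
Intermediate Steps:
x(z, Q) = 24 + 8*Q (x(z, Q) = -8*(-3 - Q) = 24 + 8*Q)
N(K) = K
D = -112 (D = 8*(-14) = -112)
y(t) = 124 + (24 + 8*t)²
y(D)/1778 = (124 + 64*(3 - 112)²)/1778 = (124 + 64*(-109)²)*(1/1778) = (124 + 64*11881)*(1/1778) = (124 + 760384)*(1/1778) = 760508*(1/1778) = 54322/127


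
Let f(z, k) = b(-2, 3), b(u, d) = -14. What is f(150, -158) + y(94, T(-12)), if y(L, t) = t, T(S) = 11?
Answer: -3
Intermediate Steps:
f(z, k) = -14
f(150, -158) + y(94, T(-12)) = -14 + 11 = -3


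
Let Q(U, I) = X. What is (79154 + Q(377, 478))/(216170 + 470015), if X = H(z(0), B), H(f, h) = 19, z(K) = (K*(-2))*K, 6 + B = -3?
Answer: 4167/36115 ≈ 0.11538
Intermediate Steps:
B = -9 (B = -6 - 3 = -9)
z(K) = -2*K² (z(K) = (-2*K)*K = -2*K²)
X = 19
Q(U, I) = 19
(79154 + Q(377, 478))/(216170 + 470015) = (79154 + 19)/(216170 + 470015) = 79173/686185 = 79173*(1/686185) = 4167/36115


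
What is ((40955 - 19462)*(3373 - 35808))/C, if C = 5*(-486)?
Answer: 139425091/486 ≈ 2.8688e+5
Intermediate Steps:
C = -2430
((40955 - 19462)*(3373 - 35808))/C = ((40955 - 19462)*(3373 - 35808))/(-2430) = (21493*(-32435))*(-1/2430) = -697125455*(-1/2430) = 139425091/486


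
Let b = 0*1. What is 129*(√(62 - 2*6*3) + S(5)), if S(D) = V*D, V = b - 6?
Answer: -3870 + 129*√26 ≈ -3212.2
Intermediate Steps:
b = 0
V = -6 (V = 0 - 6 = -6)
S(D) = -6*D
129*(√(62 - 2*6*3) + S(5)) = 129*(√(62 - 2*6*3) - 6*5) = 129*(√(62 - 12*3) - 30) = 129*(√(62 - 36) - 30) = 129*(√26 - 30) = 129*(-30 + √26) = -3870 + 129*√26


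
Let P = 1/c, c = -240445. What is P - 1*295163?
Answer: -70970467536/240445 ≈ -2.9516e+5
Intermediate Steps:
P = -1/240445 (P = 1/(-240445) = -1/240445 ≈ -4.1590e-6)
P - 1*295163 = -1/240445 - 1*295163 = -1/240445 - 295163 = -70970467536/240445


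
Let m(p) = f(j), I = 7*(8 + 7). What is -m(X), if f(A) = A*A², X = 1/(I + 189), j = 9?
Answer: -729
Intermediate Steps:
I = 105 (I = 7*15 = 105)
X = 1/294 (X = 1/(105 + 189) = 1/294 ≈ 0.0034014)
f(A) = A³
m(p) = 729 (m(p) = 9³ = 729)
-m(X) = -1*729 = -729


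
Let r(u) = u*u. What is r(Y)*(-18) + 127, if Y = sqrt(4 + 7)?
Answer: -71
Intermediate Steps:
Y = sqrt(11) ≈ 3.3166
r(u) = u**2
r(Y)*(-18) + 127 = (sqrt(11))**2*(-18) + 127 = 11*(-18) + 127 = -198 + 127 = -71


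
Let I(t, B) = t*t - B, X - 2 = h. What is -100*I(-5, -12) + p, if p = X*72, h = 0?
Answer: -3556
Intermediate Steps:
X = 2 (X = 2 + 0 = 2)
I(t, B) = t² - B
p = 144 (p = 2*72 = 144)
-100*I(-5, -12) + p = -100*((-5)² - 1*(-12)) + 144 = -100*(25 + 12) + 144 = -100*37 + 144 = -3700 + 144 = -3556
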